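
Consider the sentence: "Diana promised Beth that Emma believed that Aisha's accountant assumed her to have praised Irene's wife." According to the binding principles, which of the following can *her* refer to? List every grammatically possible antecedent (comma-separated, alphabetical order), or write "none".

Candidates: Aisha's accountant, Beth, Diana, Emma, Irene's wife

Beth, Diana, Emma

*her* is a pronoun; Principle B requires it to be free in its binding domain — the clause headed by 'assumed'.
— Aisha's accountant: subject of the clause headed by 'assumed'; c-commands the pronoun within its binding domain — blocked (Principle B).
— Beth: object of the matrix clause; c-commands the pronoun but lies outside its binding domain — allowed.
— Diana: subject of the matrix clause; c-commands the pronoun but lies outside its binding domain — allowed.
— Emma: subject of the clause headed by 'believed'; c-commands the pronoun but lies outside its binding domain — allowed.
— Irene's wife: object of the clause headed by 'praised'; is c-commanded by the pronoun; coreference would bind this R-expression — blocked (Principle C).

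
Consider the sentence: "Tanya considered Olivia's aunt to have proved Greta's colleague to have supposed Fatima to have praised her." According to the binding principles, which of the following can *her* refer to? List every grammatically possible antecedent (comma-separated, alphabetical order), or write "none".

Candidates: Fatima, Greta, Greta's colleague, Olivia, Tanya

Greta, Greta's colleague, Olivia, Tanya

*her* is a pronoun; Principle B requires it to be free in its binding domain — the clause headed by 'praised'.
— Fatima: subject of the clause headed by 'praised'; c-commands the pronoun within its binding domain — blocked (Principle B).
— Greta: possessor inside the subject DP of the clause headed by 'supposed'; does not c-command the pronoun — Principle B does not apply; allowed.
— Greta's colleague: subject of the clause headed by 'supposed'; c-commands the pronoun but lies outside its binding domain — allowed.
— Olivia: possessor inside the subject DP of the clause headed by 'proved'; does not c-command the pronoun — Principle B does not apply; allowed.
— Tanya: subject of the matrix clause; c-commands the pronoun but lies outside its binding domain — allowed.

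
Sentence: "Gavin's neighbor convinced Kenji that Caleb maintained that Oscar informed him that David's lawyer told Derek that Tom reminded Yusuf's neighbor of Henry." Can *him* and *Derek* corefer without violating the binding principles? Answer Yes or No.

*Derek* is an R-expression; Principle C requires it to be free (not bound by any c-commanding expression).
— him: object of the clause headed by 'informed'; the pronoun c-commands the R-expression — coreference blocked (Principle C).

No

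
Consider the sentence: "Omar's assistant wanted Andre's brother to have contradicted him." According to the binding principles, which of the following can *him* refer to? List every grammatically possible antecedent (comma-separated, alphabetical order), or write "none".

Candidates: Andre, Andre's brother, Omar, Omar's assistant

Andre, Omar, Omar's assistant

*him* is a pronoun; Principle B requires it to be free in its binding domain — the clause headed by 'contradicted'.
— Andre: possessor inside the subject DP of the clause headed by 'contradicted'; does not c-command the pronoun — Principle B does not apply; allowed.
— Andre's brother: subject of the clause headed by 'contradicted'; c-commands the pronoun within its binding domain — blocked (Principle B).
— Omar: possessor inside the subject DP of the matrix clause; does not c-command the pronoun — Principle B does not apply; allowed.
— Omar's assistant: subject of the matrix clause; c-commands the pronoun but lies outside its binding domain — allowed.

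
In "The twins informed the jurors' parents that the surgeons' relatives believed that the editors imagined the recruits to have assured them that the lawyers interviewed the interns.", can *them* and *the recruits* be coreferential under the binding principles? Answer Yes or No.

*the recruits* is an R-expression; Principle C requires it to be free (not bound by any c-commanding expression).
— them: object of the clause headed by 'assured'; the R-expression locally c-commands the pronoun — coreference blocked (Principle B on the pronoun).

No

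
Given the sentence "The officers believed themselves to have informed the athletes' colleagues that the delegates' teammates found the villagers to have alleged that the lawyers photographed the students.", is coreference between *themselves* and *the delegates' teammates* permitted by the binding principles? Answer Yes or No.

No

*themselves* is a reflexive; Principle A requires it to be bound within its binding domain — the matrix clause.
— the delegates' teammates: subject of the clause headed by 'found'; does not c-command the reflexive — cannot bind it (Principle A).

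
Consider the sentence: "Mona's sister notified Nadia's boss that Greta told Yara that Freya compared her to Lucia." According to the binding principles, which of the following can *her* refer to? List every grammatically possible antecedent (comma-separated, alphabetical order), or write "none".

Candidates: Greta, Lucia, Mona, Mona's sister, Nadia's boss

*her* is a pronoun; Principle B requires it to be free in its binding domain — the clause headed by 'compared'.
— Greta: subject of the clause headed by 'told'; c-commands the pronoun but lies outside its binding domain — allowed.
— Lucia: second object of the clause headed by 'compared'; is c-commanded by the pronoun; coreference would bind this R-expression — blocked (Principle C).
— Mona: possessor inside the subject DP of the matrix clause; does not c-command the pronoun — Principle B does not apply; allowed.
— Mona's sister: subject of the matrix clause; c-commands the pronoun but lies outside its binding domain — allowed.
— Nadia's boss: object of the matrix clause; c-commands the pronoun but lies outside its binding domain — allowed.

Greta, Mona, Mona's sister, Nadia's boss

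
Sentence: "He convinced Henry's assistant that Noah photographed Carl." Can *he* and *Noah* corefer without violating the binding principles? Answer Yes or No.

No

*Noah* is an R-expression; Principle C requires it to be free (not bound by any c-commanding expression).
— he: subject of the matrix clause; the pronoun c-commands the R-expression — coreference blocked (Principle C).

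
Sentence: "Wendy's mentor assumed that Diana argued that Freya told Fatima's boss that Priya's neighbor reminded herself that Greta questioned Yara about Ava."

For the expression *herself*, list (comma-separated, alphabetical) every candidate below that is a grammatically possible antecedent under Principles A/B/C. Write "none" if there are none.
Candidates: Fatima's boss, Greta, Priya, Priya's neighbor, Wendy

Priya's neighbor

*herself* is a reflexive; Principle A requires it to be bound within its binding domain — the clause headed by 'reminded'.
— Fatima's boss: object of the clause headed by 'told'; c-commands the reflexive but lies outside its binding domain — cannot bind it (Principle A).
— Greta: subject of the clause headed by 'questioned'; does not c-command the reflexive — cannot bind it (Principle A).
— Priya: possessor inside the subject DP of the clause headed by 'reminded'; does not c-command the reflexive — cannot bind it (Principle A).
— Priya's neighbor: subject of the clause headed by 'reminded'; c-commands the reflexive within its binding domain — allowed (Principle A).
— Wendy: possessor inside the subject DP of the matrix clause; does not c-command the reflexive — cannot bind it (Principle A).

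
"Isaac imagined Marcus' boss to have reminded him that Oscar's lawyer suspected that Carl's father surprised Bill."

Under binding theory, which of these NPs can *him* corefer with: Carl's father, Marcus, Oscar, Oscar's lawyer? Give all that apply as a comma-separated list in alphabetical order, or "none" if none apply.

Marcus

*him* is a pronoun; Principle B requires it to be free in its binding domain — the clause headed by 'reminded'.
— Carl's father: subject of the clause headed by 'surprised'; is c-commanded by the pronoun; coreference would bind this R-expression — blocked (Principle C).
— Marcus: possessor inside the subject DP of the clause headed by 'reminded'; does not c-command the pronoun — Principle B does not apply; allowed.
— Oscar: possessor inside the subject DP of the clause headed by 'suspected'; is c-commanded by the pronoun; coreference would bind this R-expression — blocked (Principle C).
— Oscar's lawyer: subject of the clause headed by 'suspected'; is c-commanded by the pronoun; coreference would bind this R-expression — blocked (Principle C).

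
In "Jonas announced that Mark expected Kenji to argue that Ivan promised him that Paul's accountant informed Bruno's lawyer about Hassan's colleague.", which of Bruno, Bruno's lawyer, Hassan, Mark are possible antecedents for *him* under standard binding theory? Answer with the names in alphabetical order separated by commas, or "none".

Mark

*him* is a pronoun; Principle B requires it to be free in its binding domain — the clause headed by 'promised'.
— Bruno: possessor inside the object DP of the clause headed by 'informed'; is c-commanded by the pronoun; coreference would bind this R-expression — blocked (Principle C).
— Bruno's lawyer: object of the clause headed by 'informed'; is c-commanded by the pronoun; coreference would bind this R-expression — blocked (Principle C).
— Hassan: possessor inside the second object DP of the clause headed by 'informed'; is c-commanded by the pronoun; coreference would bind this R-expression — blocked (Principle C).
— Mark: subject of the clause headed by 'expected'; c-commands the pronoun but lies outside its binding domain — allowed.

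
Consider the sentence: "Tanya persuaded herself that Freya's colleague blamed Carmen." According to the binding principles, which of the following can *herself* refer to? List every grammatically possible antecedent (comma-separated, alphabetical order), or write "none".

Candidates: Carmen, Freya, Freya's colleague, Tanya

Tanya

*herself* is a reflexive; Principle A requires it to be bound within its binding domain — the matrix clause.
— Carmen: object of the clause headed by 'blamed'; does not c-command the reflexive — cannot bind it (Principle A).
— Freya: possessor inside the subject DP of the clause headed by 'blamed'; does not c-command the reflexive — cannot bind it (Principle A).
— Freya's colleague: subject of the clause headed by 'blamed'; does not c-command the reflexive — cannot bind it (Principle A).
— Tanya: subject of the matrix clause; c-commands the reflexive within its binding domain — allowed (Principle A).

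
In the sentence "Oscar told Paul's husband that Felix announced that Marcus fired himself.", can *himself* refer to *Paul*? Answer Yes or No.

*himself* is a reflexive; Principle A requires it to be bound within its binding domain — the clause headed by 'fired'.
— Paul: possessor inside the object DP of the matrix clause; does not c-command the reflexive — cannot bind it (Principle A).

No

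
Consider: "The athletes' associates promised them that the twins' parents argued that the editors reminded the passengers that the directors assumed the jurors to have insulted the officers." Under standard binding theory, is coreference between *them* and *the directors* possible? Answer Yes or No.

No

*the directors* is an R-expression; Principle C requires it to be free (not bound by any c-commanding expression).
— them: object of the matrix clause; the pronoun c-commands the R-expression — coreference blocked (Principle C).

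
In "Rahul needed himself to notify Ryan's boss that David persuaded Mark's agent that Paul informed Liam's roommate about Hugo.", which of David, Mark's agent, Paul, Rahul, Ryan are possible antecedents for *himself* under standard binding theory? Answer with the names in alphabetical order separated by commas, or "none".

Rahul

*himself* is a reflexive; Principle A requires it to be bound within its binding domain — the matrix clause.
— David: subject of the clause headed by 'persuaded'; does not c-command the reflexive — cannot bind it (Principle A).
— Mark's agent: object of the clause headed by 'persuaded'; does not c-command the reflexive — cannot bind it (Principle A).
— Paul: subject of the clause headed by 'informed'; does not c-command the reflexive — cannot bind it (Principle A).
— Rahul: subject of the matrix clause; c-commands the reflexive within its binding domain — allowed (Principle A).
— Ryan: possessor inside the object DP of the clause headed by 'notify'; does not c-command the reflexive — cannot bind it (Principle A).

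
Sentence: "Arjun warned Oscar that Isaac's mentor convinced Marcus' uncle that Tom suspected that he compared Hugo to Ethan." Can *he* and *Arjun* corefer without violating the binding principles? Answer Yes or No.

Yes

*Arjun* is an R-expression; Principle C requires it to be free (not bound by any c-commanding expression).
— he: subject of the clause headed by 'compared'; the pronoun does not c-command the R-expression — coreference allowed.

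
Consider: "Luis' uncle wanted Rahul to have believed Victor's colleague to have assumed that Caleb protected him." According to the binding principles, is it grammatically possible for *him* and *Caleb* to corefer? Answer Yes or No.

No

*him* is a pronoun; Principle B requires it to be free in its binding domain — the clause headed by 'protected'.
— Caleb: subject of the clause headed by 'protected'; c-commands the pronoun within its binding domain — blocked (Principle B).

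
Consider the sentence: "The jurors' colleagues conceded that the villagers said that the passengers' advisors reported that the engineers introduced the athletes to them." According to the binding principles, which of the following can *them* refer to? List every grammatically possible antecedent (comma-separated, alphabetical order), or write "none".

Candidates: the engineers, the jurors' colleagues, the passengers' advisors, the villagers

*them* is a pronoun; Principle B requires it to be free in its binding domain — the clause headed by 'introduced'.
— the engineers: subject of the clause headed by 'introduced'; c-commands the pronoun within its binding domain — blocked (Principle B).
— the jurors' colleagues: subject of the matrix clause; c-commands the pronoun but lies outside its binding domain — allowed.
— the passengers' advisors: subject of the clause headed by 'reported'; c-commands the pronoun but lies outside its binding domain — allowed.
— the villagers: subject of the clause headed by 'said'; c-commands the pronoun but lies outside its binding domain — allowed.

the jurors' colleagues, the passengers' advisors, the villagers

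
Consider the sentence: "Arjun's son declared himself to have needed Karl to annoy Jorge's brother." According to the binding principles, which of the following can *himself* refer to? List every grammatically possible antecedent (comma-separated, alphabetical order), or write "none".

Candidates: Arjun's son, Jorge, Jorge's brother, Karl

Arjun's son

*himself* is a reflexive; Principle A requires it to be bound within its binding domain — the matrix clause.
— Arjun's son: subject of the matrix clause; c-commands the reflexive within its binding domain — allowed (Principle A).
— Jorge: possessor inside the object DP of the clause headed by 'annoy'; does not c-command the reflexive — cannot bind it (Principle A).
— Jorge's brother: object of the clause headed by 'annoy'; does not c-command the reflexive — cannot bind it (Principle A).
— Karl: subject of the clause headed by 'annoy'; does not c-command the reflexive — cannot bind it (Principle A).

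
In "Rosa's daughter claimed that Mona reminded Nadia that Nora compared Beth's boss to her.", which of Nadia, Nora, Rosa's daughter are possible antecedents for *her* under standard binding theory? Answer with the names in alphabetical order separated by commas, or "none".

*her* is a pronoun; Principle B requires it to be free in its binding domain — the clause headed by 'compared'.
— Nadia: object of the clause headed by 'reminded'; c-commands the pronoun but lies outside its binding domain — allowed.
— Nora: subject of the clause headed by 'compared'; c-commands the pronoun within its binding domain — blocked (Principle B).
— Rosa's daughter: subject of the matrix clause; c-commands the pronoun but lies outside its binding domain — allowed.

Nadia, Rosa's daughter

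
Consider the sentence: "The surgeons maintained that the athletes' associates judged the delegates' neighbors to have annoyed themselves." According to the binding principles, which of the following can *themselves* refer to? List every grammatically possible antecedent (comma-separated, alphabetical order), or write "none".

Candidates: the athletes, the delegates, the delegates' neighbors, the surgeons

the delegates' neighbors

*themselves* is a reflexive; Principle A requires it to be bound within its binding domain — the clause headed by 'annoyed'.
— the athletes: possessor inside the subject DP of the clause headed by 'judged'; does not c-command the reflexive — cannot bind it (Principle A).
— the delegates: possessor inside the subject DP of the clause headed by 'annoyed'; does not c-command the reflexive — cannot bind it (Principle A).
— the delegates' neighbors: subject of the clause headed by 'annoyed'; c-commands the reflexive within its binding domain — allowed (Principle A).
— the surgeons: subject of the matrix clause; c-commands the reflexive but lies outside its binding domain — cannot bind it (Principle A).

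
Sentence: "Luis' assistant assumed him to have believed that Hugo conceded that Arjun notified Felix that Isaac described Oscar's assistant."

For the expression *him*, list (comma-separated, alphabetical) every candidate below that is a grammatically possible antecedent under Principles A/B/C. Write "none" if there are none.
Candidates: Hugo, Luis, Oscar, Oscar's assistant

Luis

*him* is a pronoun; Principle B requires it to be free in its binding domain — the matrix clause.
— Hugo: subject of the clause headed by 'conceded'; is c-commanded by the pronoun; coreference would bind this R-expression — blocked (Principle C).
— Luis: possessor inside the subject DP of the matrix clause; does not c-command the pronoun — Principle B does not apply; allowed.
— Oscar: possessor inside the object DP of the clause headed by 'described'; is c-commanded by the pronoun; coreference would bind this R-expression — blocked (Principle C).
— Oscar's assistant: object of the clause headed by 'described'; is c-commanded by the pronoun; coreference would bind this R-expression — blocked (Principle C).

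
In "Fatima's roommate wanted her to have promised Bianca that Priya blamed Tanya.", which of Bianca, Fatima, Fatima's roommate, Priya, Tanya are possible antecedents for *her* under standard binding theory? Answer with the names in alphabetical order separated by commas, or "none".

Fatima

*her* is a pronoun; Principle B requires it to be free in its binding domain — the matrix clause.
— Bianca: object of the clause headed by 'promised'; is c-commanded by the pronoun; coreference would bind this R-expression — blocked (Principle C).
— Fatima: possessor inside the subject DP of the matrix clause; does not c-command the pronoun — Principle B does not apply; allowed.
— Fatima's roommate: subject of the matrix clause; c-commands the pronoun within its binding domain — blocked (Principle B).
— Priya: subject of the clause headed by 'blamed'; is c-commanded by the pronoun; coreference would bind this R-expression — blocked (Principle C).
— Tanya: object of the clause headed by 'blamed'; is c-commanded by the pronoun; coreference would bind this R-expression — blocked (Principle C).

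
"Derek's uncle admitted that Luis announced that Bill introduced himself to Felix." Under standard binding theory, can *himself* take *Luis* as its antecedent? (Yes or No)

No

*himself* is a reflexive; Principle A requires it to be bound within its binding domain — the clause headed by 'introduced'.
— Luis: subject of the clause headed by 'announced'; c-commands the reflexive but lies outside its binding domain — cannot bind it (Principle A).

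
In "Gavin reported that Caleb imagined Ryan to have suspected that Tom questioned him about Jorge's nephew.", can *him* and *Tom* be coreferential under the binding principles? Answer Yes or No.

No

*Tom* is an R-expression; Principle C requires it to be free (not bound by any c-commanding expression).
— him: object of the clause headed by 'questioned'; the R-expression locally c-commands the pronoun — coreference blocked (Principle B on the pronoun).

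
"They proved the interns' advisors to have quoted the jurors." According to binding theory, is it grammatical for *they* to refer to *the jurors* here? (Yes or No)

*the jurors* is an R-expression; Principle C requires it to be free (not bound by any c-commanding expression).
— they: subject of the matrix clause; the pronoun c-commands the R-expression — coreference blocked (Principle C).

No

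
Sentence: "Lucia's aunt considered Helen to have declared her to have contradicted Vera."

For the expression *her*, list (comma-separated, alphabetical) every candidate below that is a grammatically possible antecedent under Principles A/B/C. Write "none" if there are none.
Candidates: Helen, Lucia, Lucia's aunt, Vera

Lucia, Lucia's aunt

*her* is a pronoun; Principle B requires it to be free in its binding domain — the clause headed by 'declared'.
— Helen: subject of the clause headed by 'declared'; c-commands the pronoun within its binding domain — blocked (Principle B).
— Lucia: possessor inside the subject DP of the matrix clause; does not c-command the pronoun — Principle B does not apply; allowed.
— Lucia's aunt: subject of the matrix clause; c-commands the pronoun but lies outside its binding domain — allowed.
— Vera: object of the clause headed by 'contradicted'; is c-commanded by the pronoun; coreference would bind this R-expression — blocked (Principle C).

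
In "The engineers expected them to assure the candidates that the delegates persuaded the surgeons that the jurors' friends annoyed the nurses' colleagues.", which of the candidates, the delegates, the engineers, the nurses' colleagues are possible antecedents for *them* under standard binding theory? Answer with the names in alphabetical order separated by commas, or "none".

none

*them* is a pronoun; Principle B requires it to be free in its binding domain — the matrix clause.
— the candidates: object of the clause headed by 'assure'; is c-commanded by the pronoun; coreference would bind this R-expression — blocked (Principle C).
— the delegates: subject of the clause headed by 'persuaded'; is c-commanded by the pronoun; coreference would bind this R-expression — blocked (Principle C).
— the engineers: subject of the matrix clause; c-commands the pronoun within its binding domain — blocked (Principle B).
— the nurses' colleagues: object of the clause headed by 'annoyed'; is c-commanded by the pronoun; coreference would bind this R-expression — blocked (Principle C).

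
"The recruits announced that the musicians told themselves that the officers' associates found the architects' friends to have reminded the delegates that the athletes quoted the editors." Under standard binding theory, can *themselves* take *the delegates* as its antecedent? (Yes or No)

No

*themselves* is a reflexive; Principle A requires it to be bound within its binding domain — the clause headed by 'told'.
— the delegates: object of the clause headed by 'reminded'; does not c-command the reflexive — cannot bind it (Principle A).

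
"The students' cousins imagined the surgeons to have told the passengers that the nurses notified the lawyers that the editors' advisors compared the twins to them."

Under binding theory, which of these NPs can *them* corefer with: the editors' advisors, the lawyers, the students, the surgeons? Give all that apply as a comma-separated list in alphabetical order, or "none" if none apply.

the lawyers, the students, the surgeons

*them* is a pronoun; Principle B requires it to be free in its binding domain — the clause headed by 'compared'.
— the editors' advisors: subject of the clause headed by 'compared'; c-commands the pronoun within its binding domain — blocked (Principle B).
— the lawyers: object of the clause headed by 'notified'; c-commands the pronoun but lies outside its binding domain — allowed.
— the students: possessor inside the subject DP of the matrix clause; does not c-command the pronoun — Principle B does not apply; allowed.
— the surgeons: subject of the clause headed by 'told'; c-commands the pronoun but lies outside its binding domain — allowed.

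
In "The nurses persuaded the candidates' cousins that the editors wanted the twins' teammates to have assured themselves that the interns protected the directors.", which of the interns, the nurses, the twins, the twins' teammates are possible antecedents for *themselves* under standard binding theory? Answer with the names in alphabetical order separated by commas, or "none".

the twins' teammates

*themselves* is a reflexive; Principle A requires it to be bound within its binding domain — the clause headed by 'assured'.
— the interns: subject of the clause headed by 'protected'; does not c-command the reflexive — cannot bind it (Principle A).
— the nurses: subject of the matrix clause; c-commands the reflexive but lies outside its binding domain — cannot bind it (Principle A).
— the twins: possessor inside the subject DP of the clause headed by 'assured'; does not c-command the reflexive — cannot bind it (Principle A).
— the twins' teammates: subject of the clause headed by 'assured'; c-commands the reflexive within its binding domain — allowed (Principle A).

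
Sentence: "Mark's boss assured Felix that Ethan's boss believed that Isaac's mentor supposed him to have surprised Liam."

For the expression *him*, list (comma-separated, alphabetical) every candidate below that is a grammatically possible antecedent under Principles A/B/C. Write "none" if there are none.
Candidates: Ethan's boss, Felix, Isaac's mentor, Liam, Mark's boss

Ethan's boss, Felix, Mark's boss

*him* is a pronoun; Principle B requires it to be free in its binding domain — the clause headed by 'supposed'.
— Ethan's boss: subject of the clause headed by 'believed'; c-commands the pronoun but lies outside its binding domain — allowed.
— Felix: object of the matrix clause; c-commands the pronoun but lies outside its binding domain — allowed.
— Isaac's mentor: subject of the clause headed by 'supposed'; c-commands the pronoun within its binding domain — blocked (Principle B).
— Liam: object of the clause headed by 'surprised'; is c-commanded by the pronoun; coreference would bind this R-expression — blocked (Principle C).
— Mark's boss: subject of the matrix clause; c-commands the pronoun but lies outside its binding domain — allowed.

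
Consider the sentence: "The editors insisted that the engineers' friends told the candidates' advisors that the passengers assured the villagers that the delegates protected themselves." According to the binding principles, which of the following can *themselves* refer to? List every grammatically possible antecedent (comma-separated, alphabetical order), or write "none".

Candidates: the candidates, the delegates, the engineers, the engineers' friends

the delegates

*themselves* is a reflexive; Principle A requires it to be bound within its binding domain — the clause headed by 'protected'.
— the candidates: possessor inside the object DP of the clause headed by 'told'; does not c-command the reflexive — cannot bind it (Principle A).
— the delegates: subject of the clause headed by 'protected'; c-commands the reflexive within its binding domain — allowed (Principle A).
— the engineers: possessor inside the subject DP of the clause headed by 'told'; does not c-command the reflexive — cannot bind it (Principle A).
— the engineers' friends: subject of the clause headed by 'told'; c-commands the reflexive but lies outside its binding domain — cannot bind it (Principle A).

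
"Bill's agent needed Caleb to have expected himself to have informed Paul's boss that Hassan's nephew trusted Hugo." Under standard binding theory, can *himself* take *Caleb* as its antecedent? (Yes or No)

Yes

*himself* is a reflexive; Principle A requires it to be bound within its binding domain — the clause headed by 'expected'.
— Caleb: subject of the clause headed by 'expected'; c-commands the reflexive within its binding domain — allowed (Principle A).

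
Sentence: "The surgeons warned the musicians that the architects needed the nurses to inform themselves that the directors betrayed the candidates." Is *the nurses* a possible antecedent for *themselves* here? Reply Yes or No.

Yes

*themselves* is a reflexive; Principle A requires it to be bound within its binding domain — the clause headed by 'inform'.
— the nurses: subject of the clause headed by 'inform'; c-commands the reflexive within its binding domain — allowed (Principle A).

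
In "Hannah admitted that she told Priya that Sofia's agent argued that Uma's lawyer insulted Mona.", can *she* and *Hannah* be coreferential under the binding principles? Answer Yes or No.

*Hannah* is an R-expression; Principle C requires it to be free (not bound by any c-commanding expression).
— she: subject of the clause headed by 'told'; the pronoun does not c-command the R-expression — coreference allowed.

Yes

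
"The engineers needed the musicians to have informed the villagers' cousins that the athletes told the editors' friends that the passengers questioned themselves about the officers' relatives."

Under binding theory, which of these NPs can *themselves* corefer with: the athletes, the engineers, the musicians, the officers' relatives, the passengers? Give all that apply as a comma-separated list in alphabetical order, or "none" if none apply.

the passengers

*themselves* is a reflexive; Principle A requires it to be bound within its binding domain — the clause headed by 'questioned'.
— the athletes: subject of the clause headed by 'told'; c-commands the reflexive but lies outside its binding domain — cannot bind it (Principle A).
— the engineers: subject of the matrix clause; c-commands the reflexive but lies outside its binding domain — cannot bind it (Principle A).
— the musicians: subject of the clause headed by 'informed'; c-commands the reflexive but lies outside its binding domain — cannot bind it (Principle A).
— the officers' relatives: second object of the clause headed by 'questioned'; does not c-command the reflexive — cannot bind it (Principle A).
— the passengers: subject of the clause headed by 'questioned'; c-commands the reflexive within its binding domain — allowed (Principle A).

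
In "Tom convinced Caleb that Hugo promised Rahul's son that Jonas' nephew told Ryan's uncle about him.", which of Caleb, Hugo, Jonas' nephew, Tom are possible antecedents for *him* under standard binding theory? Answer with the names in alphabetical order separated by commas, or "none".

*him* is a pronoun; Principle B requires it to be free in its binding domain — the clause headed by 'told'.
— Caleb: object of the matrix clause; c-commands the pronoun but lies outside its binding domain — allowed.
— Hugo: subject of the clause headed by 'promised'; c-commands the pronoun but lies outside its binding domain — allowed.
— Jonas' nephew: subject of the clause headed by 'told'; c-commands the pronoun within its binding domain — blocked (Principle B).
— Tom: subject of the matrix clause; c-commands the pronoun but lies outside its binding domain — allowed.

Caleb, Hugo, Tom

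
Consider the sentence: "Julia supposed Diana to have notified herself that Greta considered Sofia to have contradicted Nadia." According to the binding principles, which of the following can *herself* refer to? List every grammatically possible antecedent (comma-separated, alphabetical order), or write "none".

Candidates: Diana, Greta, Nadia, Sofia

Diana

*herself* is a reflexive; Principle A requires it to be bound within its binding domain — the clause headed by 'notified'.
— Diana: subject of the clause headed by 'notified'; c-commands the reflexive within its binding domain — allowed (Principle A).
— Greta: subject of the clause headed by 'considered'; does not c-command the reflexive — cannot bind it (Principle A).
— Nadia: object of the clause headed by 'contradicted'; does not c-command the reflexive — cannot bind it (Principle A).
— Sofia: subject of the clause headed by 'contradicted'; does not c-command the reflexive — cannot bind it (Principle A).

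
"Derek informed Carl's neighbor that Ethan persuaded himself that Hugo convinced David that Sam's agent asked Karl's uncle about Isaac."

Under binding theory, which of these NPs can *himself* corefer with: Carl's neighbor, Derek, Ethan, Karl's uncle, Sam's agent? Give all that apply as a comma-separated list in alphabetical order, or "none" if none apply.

*himself* is a reflexive; Principle A requires it to be bound within its binding domain — the clause headed by 'persuaded'.
— Carl's neighbor: object of the matrix clause; c-commands the reflexive but lies outside its binding domain — cannot bind it (Principle A).
— Derek: subject of the matrix clause; c-commands the reflexive but lies outside its binding domain — cannot bind it (Principle A).
— Ethan: subject of the clause headed by 'persuaded'; c-commands the reflexive within its binding domain — allowed (Principle A).
— Karl's uncle: object of the clause headed by 'asked'; does not c-command the reflexive — cannot bind it (Principle A).
— Sam's agent: subject of the clause headed by 'asked'; does not c-command the reflexive — cannot bind it (Principle A).

Ethan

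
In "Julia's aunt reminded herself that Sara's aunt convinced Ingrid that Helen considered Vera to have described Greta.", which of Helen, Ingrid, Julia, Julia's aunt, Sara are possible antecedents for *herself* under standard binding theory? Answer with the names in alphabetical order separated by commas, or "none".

Julia's aunt

*herself* is a reflexive; Principle A requires it to be bound within its binding domain — the matrix clause.
— Helen: subject of the clause headed by 'considered'; does not c-command the reflexive — cannot bind it (Principle A).
— Ingrid: object of the clause headed by 'convinced'; does not c-command the reflexive — cannot bind it (Principle A).
— Julia: possessor inside the subject DP of the matrix clause; does not c-command the reflexive — cannot bind it (Principle A).
— Julia's aunt: subject of the matrix clause; c-commands the reflexive within its binding domain — allowed (Principle A).
— Sara: possessor inside the subject DP of the clause headed by 'convinced'; does not c-command the reflexive — cannot bind it (Principle A).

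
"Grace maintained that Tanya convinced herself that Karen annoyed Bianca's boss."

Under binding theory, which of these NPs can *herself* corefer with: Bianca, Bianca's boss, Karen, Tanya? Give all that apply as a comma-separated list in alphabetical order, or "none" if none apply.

*herself* is a reflexive; Principle A requires it to be bound within its binding domain — the clause headed by 'convinced'.
— Bianca: possessor inside the object DP of the clause headed by 'annoyed'; does not c-command the reflexive — cannot bind it (Principle A).
— Bianca's boss: object of the clause headed by 'annoyed'; does not c-command the reflexive — cannot bind it (Principle A).
— Karen: subject of the clause headed by 'annoyed'; does not c-command the reflexive — cannot bind it (Principle A).
— Tanya: subject of the clause headed by 'convinced'; c-commands the reflexive within its binding domain — allowed (Principle A).

Tanya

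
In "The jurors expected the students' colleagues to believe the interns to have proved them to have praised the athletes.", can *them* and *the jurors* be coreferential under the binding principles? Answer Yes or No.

Yes

*the jurors* is an R-expression; Principle C requires it to be free (not bound by any c-commanding expression).
— them: subject of the clause headed by 'praised'; the pronoun does not c-command the R-expression — coreference allowed.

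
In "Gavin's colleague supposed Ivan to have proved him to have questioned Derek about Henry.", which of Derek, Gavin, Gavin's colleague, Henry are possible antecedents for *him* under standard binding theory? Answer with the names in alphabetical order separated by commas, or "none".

Gavin, Gavin's colleague

*him* is a pronoun; Principle B requires it to be free in its binding domain — the clause headed by 'proved'.
— Derek: object of the clause headed by 'questioned'; is c-commanded by the pronoun; coreference would bind this R-expression — blocked (Principle C).
— Gavin: possessor inside the subject DP of the matrix clause; does not c-command the pronoun — Principle B does not apply; allowed.
— Gavin's colleague: subject of the matrix clause; c-commands the pronoun but lies outside its binding domain — allowed.
— Henry: second object of the clause headed by 'questioned'; is c-commanded by the pronoun; coreference would bind this R-expression — blocked (Principle C).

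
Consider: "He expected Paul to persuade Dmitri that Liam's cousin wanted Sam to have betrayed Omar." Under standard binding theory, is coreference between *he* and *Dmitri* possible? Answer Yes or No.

*Dmitri* is an R-expression; Principle C requires it to be free (not bound by any c-commanding expression).
— he: subject of the matrix clause; the pronoun c-commands the R-expression — coreference blocked (Principle C).

No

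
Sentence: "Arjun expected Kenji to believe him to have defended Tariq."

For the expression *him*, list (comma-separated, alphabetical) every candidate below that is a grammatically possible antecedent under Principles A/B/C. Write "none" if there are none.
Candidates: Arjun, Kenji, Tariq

Arjun

*him* is a pronoun; Principle B requires it to be free in its binding domain — the clause headed by 'believe'.
— Arjun: subject of the matrix clause; c-commands the pronoun but lies outside its binding domain — allowed.
— Kenji: subject of the clause headed by 'believe'; c-commands the pronoun within its binding domain — blocked (Principle B).
— Tariq: object of the clause headed by 'defended'; is c-commanded by the pronoun; coreference would bind this R-expression — blocked (Principle C).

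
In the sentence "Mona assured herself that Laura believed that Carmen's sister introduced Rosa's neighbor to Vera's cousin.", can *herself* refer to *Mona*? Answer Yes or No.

*herself* is a reflexive; Principle A requires it to be bound within its binding domain — the matrix clause.
— Mona: subject of the matrix clause; c-commands the reflexive within its binding domain — allowed (Principle A).

Yes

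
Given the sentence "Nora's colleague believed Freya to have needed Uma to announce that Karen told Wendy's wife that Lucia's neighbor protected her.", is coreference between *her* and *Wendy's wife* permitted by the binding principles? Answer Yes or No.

*her* is a pronoun; Principle B requires it to be free in its binding domain — the clause headed by 'protected'.
— Wendy's wife: object of the clause headed by 'told'; c-commands the pronoun but lies outside its binding domain — allowed.

Yes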